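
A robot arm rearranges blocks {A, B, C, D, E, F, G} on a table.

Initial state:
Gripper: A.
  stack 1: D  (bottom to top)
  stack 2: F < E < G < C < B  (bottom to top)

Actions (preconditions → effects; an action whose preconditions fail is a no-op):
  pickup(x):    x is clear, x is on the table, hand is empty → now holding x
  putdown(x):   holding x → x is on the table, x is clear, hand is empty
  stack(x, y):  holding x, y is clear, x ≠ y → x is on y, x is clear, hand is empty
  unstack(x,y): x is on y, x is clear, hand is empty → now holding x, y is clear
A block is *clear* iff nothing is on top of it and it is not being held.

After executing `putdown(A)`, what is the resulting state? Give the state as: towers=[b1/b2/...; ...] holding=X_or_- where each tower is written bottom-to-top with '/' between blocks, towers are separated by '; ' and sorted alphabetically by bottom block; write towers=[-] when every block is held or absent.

towers=[A; D; F/E/G/C/B] holding=-

before: towers=[D; F/E/G/C/B] holding=A
pre[putdown(A)]: holding(A) yes
all met → apply putdown(A)
after:  towers=[A; D; F/E/G/C/B] holding=-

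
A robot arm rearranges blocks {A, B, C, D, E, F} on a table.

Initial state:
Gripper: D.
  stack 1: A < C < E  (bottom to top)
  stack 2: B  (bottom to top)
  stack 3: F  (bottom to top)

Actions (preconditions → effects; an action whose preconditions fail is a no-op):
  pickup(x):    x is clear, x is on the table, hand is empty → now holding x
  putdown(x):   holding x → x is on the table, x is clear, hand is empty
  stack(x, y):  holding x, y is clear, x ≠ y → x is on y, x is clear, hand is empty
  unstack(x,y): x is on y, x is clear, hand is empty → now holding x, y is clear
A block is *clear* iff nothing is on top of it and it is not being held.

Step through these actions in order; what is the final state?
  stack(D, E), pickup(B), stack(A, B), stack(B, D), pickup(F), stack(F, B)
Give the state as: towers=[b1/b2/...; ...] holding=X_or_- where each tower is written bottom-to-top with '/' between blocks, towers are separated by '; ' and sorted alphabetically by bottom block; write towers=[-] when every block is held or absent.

step 1 (stack(D, E)): towers=[A/C/E/D; B; F] holding=-
step 2 (pickup(B)): towers=[A/C/E/D; F] holding=B
step 3 (stack(A, B)) [no-op]: towers=[A/C/E/D; F] holding=B
step 4 (stack(B, D)): towers=[A/C/E/D/B; F] holding=-
step 5 (pickup(F)): towers=[A/C/E/D/B] holding=F
step 6 (stack(F, B)): towers=[A/C/E/D/B/F] holding=-

towers=[A/C/E/D/B/F] holding=-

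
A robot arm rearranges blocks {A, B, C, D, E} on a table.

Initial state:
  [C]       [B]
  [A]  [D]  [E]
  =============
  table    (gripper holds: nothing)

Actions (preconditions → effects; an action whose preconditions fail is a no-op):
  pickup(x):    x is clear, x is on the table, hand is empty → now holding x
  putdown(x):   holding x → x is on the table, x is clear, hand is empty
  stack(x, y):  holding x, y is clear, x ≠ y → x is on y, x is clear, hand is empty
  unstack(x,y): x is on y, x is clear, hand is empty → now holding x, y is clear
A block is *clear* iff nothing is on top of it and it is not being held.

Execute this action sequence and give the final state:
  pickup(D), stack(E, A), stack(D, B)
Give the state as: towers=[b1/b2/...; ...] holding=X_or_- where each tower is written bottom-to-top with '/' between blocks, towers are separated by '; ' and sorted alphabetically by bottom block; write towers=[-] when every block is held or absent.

step 1 (pickup(D)): towers=[A/C; E/B] holding=D
step 2 (stack(E, A)) [no-op]: towers=[A/C; E/B] holding=D
step 3 (stack(D, B)): towers=[A/C; E/B/D] holding=-

towers=[A/C; E/B/D] holding=-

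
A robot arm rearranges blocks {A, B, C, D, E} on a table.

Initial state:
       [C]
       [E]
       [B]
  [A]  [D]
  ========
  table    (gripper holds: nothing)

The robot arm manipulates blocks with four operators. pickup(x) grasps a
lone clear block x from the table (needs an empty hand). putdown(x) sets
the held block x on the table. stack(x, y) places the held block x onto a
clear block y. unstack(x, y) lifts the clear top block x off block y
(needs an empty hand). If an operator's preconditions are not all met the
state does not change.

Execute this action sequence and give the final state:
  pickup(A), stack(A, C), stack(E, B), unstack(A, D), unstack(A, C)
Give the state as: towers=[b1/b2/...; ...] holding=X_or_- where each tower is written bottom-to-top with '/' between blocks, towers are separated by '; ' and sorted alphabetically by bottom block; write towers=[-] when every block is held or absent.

step 1 (pickup(A)): towers=[D/B/E/C] holding=A
step 2 (stack(A, C)): towers=[D/B/E/C/A] holding=-
step 3 (stack(E, B)) [no-op]: towers=[D/B/E/C/A] holding=-
step 4 (unstack(A, D)) [no-op]: towers=[D/B/E/C/A] holding=-
step 5 (unstack(A, C)): towers=[D/B/E/C] holding=A

towers=[D/B/E/C] holding=A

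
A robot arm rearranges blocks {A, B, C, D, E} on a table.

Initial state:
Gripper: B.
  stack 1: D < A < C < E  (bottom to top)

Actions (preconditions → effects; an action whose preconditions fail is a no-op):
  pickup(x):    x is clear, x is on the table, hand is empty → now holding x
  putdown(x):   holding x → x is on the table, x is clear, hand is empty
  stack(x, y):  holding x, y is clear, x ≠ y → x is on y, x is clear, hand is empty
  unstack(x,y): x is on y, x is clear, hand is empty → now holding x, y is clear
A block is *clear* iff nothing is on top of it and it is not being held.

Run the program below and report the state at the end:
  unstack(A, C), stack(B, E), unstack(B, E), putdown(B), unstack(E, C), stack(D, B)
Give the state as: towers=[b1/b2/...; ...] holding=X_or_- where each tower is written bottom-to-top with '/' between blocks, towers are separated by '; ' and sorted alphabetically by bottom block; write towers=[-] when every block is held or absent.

towers=[B; D/A/C] holding=E

step 1 (unstack(A, C)) [no-op]: towers=[D/A/C/E] holding=B
step 2 (stack(B, E)): towers=[D/A/C/E/B] holding=-
step 3 (unstack(B, E)): towers=[D/A/C/E] holding=B
step 4 (putdown(B)): towers=[B; D/A/C/E] holding=-
step 5 (unstack(E, C)): towers=[B; D/A/C] holding=E
step 6 (stack(D, B)) [no-op]: towers=[B; D/A/C] holding=E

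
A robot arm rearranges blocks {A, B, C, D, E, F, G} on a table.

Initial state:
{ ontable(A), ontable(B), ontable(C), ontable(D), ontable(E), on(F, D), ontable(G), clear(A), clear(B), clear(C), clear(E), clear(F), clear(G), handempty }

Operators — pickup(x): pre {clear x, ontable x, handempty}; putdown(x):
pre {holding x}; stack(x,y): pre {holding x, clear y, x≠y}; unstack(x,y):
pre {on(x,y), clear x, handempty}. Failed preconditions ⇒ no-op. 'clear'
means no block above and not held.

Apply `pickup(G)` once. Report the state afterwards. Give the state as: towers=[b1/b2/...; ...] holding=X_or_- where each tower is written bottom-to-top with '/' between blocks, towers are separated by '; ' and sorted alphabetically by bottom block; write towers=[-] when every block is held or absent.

before: towers=[A; B; C; D/F; E; G] holding=-
pre[pickup(G)]: clear(G) ✓, ontable(G) ✓, handempty ✓
all met → apply pickup(G)
after:  towers=[A; B; C; D/F; E] holding=G

towers=[A; B; C; D/F; E] holding=G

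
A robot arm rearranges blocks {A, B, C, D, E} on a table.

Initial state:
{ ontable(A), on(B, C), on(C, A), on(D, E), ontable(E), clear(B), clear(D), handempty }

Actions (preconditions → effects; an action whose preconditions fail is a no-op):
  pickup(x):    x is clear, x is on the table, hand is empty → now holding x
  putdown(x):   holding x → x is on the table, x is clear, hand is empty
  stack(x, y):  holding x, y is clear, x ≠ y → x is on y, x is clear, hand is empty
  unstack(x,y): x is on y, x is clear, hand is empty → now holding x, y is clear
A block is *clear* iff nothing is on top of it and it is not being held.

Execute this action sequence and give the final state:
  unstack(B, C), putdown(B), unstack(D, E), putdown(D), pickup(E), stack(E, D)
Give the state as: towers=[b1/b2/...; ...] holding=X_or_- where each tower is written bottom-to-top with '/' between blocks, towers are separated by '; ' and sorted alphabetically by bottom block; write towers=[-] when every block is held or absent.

towers=[A/C; B; D/E] holding=-

step 1 (unstack(B, C)): towers=[A/C; E/D] holding=B
step 2 (putdown(B)): towers=[A/C; B; E/D] holding=-
step 3 (unstack(D, E)): towers=[A/C; B; E] holding=D
step 4 (putdown(D)): towers=[A/C; B; D; E] holding=-
step 5 (pickup(E)): towers=[A/C; B; D] holding=E
step 6 (stack(E, D)): towers=[A/C; B; D/E] holding=-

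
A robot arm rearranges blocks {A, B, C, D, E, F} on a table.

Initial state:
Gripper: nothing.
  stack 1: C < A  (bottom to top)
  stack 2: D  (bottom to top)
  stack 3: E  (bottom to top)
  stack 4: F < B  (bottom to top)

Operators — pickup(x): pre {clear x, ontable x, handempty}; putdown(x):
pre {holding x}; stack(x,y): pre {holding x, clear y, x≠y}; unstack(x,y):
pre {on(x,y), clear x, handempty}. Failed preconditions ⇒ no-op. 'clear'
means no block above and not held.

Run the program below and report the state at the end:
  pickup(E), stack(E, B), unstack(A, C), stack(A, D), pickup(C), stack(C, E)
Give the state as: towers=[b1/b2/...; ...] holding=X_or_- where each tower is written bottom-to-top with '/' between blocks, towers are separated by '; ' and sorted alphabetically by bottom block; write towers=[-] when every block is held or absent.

towers=[D/A; F/B/E/C] holding=-

step 1 (pickup(E)): towers=[C/A; D; F/B] holding=E
step 2 (stack(E, B)): towers=[C/A; D; F/B/E] holding=-
step 3 (unstack(A, C)): towers=[C; D; F/B/E] holding=A
step 4 (stack(A, D)): towers=[C; D/A; F/B/E] holding=-
step 5 (pickup(C)): towers=[D/A; F/B/E] holding=C
step 6 (stack(C, E)): towers=[D/A; F/B/E/C] holding=-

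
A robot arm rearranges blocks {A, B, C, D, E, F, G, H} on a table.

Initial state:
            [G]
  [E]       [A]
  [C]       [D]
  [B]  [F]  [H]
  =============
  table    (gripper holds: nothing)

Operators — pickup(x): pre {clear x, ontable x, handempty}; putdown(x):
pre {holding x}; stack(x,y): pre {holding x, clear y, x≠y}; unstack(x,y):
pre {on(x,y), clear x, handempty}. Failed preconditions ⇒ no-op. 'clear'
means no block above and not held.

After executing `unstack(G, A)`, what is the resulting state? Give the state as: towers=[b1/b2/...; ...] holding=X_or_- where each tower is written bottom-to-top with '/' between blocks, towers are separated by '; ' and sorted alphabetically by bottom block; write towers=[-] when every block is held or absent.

towers=[B/C/E; F; H/D/A] holding=G

before: towers=[B/C/E; F; H/D/A/G] holding=-
pre[unstack(G, A)]: on(G,A) ok, clear(G) ok, handempty ok
all met → apply unstack(G, A)
after:  towers=[B/C/E; F; H/D/A] holding=G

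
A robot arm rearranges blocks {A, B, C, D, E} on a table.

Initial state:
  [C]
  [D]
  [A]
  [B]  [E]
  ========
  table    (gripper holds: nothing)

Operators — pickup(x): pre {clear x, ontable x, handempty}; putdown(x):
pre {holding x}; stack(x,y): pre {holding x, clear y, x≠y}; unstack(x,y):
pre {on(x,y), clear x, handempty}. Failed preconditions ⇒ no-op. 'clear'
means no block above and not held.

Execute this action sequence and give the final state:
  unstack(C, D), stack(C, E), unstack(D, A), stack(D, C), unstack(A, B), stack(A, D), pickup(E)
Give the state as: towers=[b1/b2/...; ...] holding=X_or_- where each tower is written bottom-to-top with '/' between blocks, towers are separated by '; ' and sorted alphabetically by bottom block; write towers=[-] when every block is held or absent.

step 1 (unstack(C, D)): towers=[B/A/D; E] holding=C
step 2 (stack(C, E)): towers=[B/A/D; E/C] holding=-
step 3 (unstack(D, A)): towers=[B/A; E/C] holding=D
step 4 (stack(D, C)): towers=[B/A; E/C/D] holding=-
step 5 (unstack(A, B)): towers=[B; E/C/D] holding=A
step 6 (stack(A, D)): towers=[B; E/C/D/A] holding=-
step 7 (pickup(E)) [no-op]: towers=[B; E/C/D/A] holding=-

towers=[B; E/C/D/A] holding=-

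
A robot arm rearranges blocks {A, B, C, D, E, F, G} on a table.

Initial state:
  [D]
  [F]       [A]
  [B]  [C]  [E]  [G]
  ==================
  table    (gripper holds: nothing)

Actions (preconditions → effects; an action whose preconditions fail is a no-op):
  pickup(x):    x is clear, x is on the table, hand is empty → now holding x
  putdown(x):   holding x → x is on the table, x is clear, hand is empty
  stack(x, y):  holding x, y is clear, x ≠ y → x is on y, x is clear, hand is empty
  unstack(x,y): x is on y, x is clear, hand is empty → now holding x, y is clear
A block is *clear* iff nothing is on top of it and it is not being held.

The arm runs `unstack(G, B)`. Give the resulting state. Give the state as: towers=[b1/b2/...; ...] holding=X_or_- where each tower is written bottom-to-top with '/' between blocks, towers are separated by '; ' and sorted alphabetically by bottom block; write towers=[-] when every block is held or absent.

towers=[B/F/D; C; E/A; G] holding=-

before: towers=[B/F/D; C; E/A; G] holding=-
pre[unstack(G, B)]: on(G,B) ✗, clear(G) ✓, handempty ✓
on(G,B) unmet → unstack(G, B) is a no-op
after:  towers=[B/F/D; C; E/A; G] holding=-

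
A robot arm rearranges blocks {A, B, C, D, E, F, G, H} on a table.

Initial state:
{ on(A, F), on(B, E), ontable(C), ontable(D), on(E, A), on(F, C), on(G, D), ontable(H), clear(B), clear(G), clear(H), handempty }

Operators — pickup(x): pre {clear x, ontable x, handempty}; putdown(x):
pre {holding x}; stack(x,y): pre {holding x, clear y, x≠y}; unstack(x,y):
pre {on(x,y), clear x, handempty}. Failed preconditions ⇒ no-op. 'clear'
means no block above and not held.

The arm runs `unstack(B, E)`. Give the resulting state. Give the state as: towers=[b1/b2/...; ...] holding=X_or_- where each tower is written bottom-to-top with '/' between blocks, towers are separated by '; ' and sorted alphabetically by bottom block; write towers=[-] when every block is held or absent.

before: towers=[C/F/A/E/B; D/G; H] holding=-
pre[unstack(B, E)]: on(B,E) ok, clear(B) ok, handempty ok
all met → apply unstack(B, E)
after:  towers=[C/F/A/E; D/G; H] holding=B

towers=[C/F/A/E; D/G; H] holding=B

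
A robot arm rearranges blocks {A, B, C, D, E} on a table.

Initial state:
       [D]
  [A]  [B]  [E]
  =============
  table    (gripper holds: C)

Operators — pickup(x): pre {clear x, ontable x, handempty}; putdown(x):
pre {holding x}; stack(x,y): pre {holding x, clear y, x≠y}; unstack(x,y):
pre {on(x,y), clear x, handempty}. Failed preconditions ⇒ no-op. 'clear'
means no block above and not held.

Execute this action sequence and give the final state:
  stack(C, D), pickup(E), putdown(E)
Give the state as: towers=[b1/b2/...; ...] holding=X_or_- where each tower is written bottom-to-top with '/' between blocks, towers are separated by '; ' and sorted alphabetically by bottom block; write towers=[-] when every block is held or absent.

step 1 (stack(C, D)): towers=[A; B/D/C; E] holding=-
step 2 (pickup(E)): towers=[A; B/D/C] holding=E
step 3 (putdown(E)): towers=[A; B/D/C; E] holding=-

towers=[A; B/D/C; E] holding=-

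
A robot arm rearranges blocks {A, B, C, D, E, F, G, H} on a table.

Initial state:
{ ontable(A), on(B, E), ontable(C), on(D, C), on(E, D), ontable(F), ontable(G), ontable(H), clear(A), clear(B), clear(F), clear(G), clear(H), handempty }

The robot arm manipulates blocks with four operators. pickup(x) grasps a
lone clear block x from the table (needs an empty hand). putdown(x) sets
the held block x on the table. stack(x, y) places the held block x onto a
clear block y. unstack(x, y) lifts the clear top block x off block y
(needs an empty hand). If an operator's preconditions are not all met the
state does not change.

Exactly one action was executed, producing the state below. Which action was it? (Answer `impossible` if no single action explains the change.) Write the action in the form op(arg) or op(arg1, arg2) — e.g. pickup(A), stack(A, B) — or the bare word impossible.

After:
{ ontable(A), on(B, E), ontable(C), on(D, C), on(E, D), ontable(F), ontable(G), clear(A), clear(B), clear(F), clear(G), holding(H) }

pickup(H)

target: towers=[A; C/D/E/B; F; G] holding=H
         pickup(G) → towers=[A; C/D/E/B; F; H] holding=G
         pickup(A) → towers=[C/D/E/B; F; G; H] holding=A
         pickup(H) → towers=[A; C/D/E/B; F; G] holding=H  ← match
     unstack(B, E) → towers=[A; C/D/E; F; G; H] holding=B
         pickup(F) → towers=[A; C/D/E/B; G; H] holding=F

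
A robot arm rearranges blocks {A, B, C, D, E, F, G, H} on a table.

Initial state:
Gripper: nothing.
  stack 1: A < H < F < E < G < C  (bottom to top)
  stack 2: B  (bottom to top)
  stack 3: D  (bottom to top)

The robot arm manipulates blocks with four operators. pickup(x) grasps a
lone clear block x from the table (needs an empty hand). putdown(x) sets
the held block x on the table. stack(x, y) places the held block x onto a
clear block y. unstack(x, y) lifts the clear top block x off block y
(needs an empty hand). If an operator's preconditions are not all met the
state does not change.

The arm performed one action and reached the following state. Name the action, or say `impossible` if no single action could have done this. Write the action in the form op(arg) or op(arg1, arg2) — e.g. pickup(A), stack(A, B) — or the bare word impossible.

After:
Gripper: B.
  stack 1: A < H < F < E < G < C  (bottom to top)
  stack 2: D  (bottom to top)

pickup(B)

target: towers=[A/H/F/E/G/C; D] holding=B
         pickup(B) → towers=[A/H/F/E/G/C; D] holding=B  ← match
         pickup(D) → towers=[A/H/F/E/G/C; B] holding=D
     unstack(C, G) → towers=[A/H/F/E/G; B; D] holding=C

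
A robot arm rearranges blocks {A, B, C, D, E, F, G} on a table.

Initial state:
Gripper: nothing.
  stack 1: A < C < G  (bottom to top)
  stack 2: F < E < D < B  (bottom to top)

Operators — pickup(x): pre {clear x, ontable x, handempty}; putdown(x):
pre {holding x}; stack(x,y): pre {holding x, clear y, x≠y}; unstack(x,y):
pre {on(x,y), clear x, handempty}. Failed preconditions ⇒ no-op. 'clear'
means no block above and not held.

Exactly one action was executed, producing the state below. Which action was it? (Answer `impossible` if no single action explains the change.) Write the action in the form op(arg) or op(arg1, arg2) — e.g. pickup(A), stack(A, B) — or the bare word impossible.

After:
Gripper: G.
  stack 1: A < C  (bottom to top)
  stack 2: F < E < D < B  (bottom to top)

target: towers=[A/C; F/E/D/B] holding=G
     unstack(B, D) → towers=[A/C/G; F/E/D] holding=B
     unstack(G, C) → towers=[A/C; F/E/D/B] holding=G  ← match

unstack(G, C)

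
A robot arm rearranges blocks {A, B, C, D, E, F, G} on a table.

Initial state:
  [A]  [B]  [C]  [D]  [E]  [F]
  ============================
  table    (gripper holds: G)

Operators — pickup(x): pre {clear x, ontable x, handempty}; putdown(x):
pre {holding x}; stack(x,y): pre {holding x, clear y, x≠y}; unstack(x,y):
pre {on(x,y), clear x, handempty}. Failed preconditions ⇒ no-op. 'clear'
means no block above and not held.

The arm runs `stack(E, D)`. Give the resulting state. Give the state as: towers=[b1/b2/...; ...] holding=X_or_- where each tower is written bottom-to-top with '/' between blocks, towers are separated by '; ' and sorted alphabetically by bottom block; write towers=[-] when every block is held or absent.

before: towers=[A; B; C; D; E; F] holding=G
pre[stack(E, D)]: holding(E) no, clear(D) yes, E≠D yes
holding(E) unmet → stack(E, D) is a no-op
after:  towers=[A; B; C; D; E; F] holding=G

towers=[A; B; C; D; E; F] holding=G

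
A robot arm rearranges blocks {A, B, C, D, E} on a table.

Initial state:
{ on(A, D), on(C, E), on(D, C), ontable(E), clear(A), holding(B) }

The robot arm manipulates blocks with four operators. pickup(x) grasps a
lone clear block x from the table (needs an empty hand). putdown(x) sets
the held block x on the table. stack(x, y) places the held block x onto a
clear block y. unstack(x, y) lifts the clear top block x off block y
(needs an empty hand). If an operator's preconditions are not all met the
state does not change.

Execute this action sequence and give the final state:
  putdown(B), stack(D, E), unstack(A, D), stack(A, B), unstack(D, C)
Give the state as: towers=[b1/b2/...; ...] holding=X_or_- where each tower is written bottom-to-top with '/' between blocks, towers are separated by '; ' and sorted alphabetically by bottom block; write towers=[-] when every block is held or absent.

step 1 (putdown(B)): towers=[B; E/C/D/A] holding=-
step 2 (stack(D, E)) [no-op]: towers=[B; E/C/D/A] holding=-
step 3 (unstack(A, D)): towers=[B; E/C/D] holding=A
step 4 (stack(A, B)): towers=[B/A; E/C/D] holding=-
step 5 (unstack(D, C)): towers=[B/A; E/C] holding=D

towers=[B/A; E/C] holding=D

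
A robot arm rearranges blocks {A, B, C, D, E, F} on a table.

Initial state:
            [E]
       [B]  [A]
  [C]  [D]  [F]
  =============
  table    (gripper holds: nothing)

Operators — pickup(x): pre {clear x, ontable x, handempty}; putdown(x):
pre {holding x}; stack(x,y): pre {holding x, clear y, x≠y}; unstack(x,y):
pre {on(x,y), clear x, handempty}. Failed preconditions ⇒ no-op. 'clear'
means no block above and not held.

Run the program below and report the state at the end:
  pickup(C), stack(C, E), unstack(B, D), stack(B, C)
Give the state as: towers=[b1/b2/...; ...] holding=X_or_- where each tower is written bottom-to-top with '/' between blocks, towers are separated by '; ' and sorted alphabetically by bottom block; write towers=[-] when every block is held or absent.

towers=[D; F/A/E/C/B] holding=-

step 1 (pickup(C)): towers=[D/B; F/A/E] holding=C
step 2 (stack(C, E)): towers=[D/B; F/A/E/C] holding=-
step 3 (unstack(B, D)): towers=[D; F/A/E/C] holding=B
step 4 (stack(B, C)): towers=[D; F/A/E/C/B] holding=-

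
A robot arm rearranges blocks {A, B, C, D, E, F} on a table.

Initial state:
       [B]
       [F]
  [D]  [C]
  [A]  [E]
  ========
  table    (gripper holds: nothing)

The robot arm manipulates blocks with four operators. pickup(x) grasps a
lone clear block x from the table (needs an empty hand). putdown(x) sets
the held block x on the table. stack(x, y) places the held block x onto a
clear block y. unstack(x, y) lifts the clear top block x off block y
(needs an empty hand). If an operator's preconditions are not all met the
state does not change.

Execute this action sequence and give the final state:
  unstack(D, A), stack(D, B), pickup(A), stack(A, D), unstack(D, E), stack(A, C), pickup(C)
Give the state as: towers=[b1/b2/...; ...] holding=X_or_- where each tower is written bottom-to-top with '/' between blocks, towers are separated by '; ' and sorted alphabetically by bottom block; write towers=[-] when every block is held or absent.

step 1 (unstack(D, A)): towers=[A; E/C/F/B] holding=D
step 2 (stack(D, B)): towers=[A; E/C/F/B/D] holding=-
step 3 (pickup(A)): towers=[E/C/F/B/D] holding=A
step 4 (stack(A, D)): towers=[E/C/F/B/D/A] holding=-
step 5 (unstack(D, E)) [no-op]: towers=[E/C/F/B/D/A] holding=-
step 6 (stack(A, C)) [no-op]: towers=[E/C/F/B/D/A] holding=-
step 7 (pickup(C)) [no-op]: towers=[E/C/F/B/D/A] holding=-

towers=[E/C/F/B/D/A] holding=-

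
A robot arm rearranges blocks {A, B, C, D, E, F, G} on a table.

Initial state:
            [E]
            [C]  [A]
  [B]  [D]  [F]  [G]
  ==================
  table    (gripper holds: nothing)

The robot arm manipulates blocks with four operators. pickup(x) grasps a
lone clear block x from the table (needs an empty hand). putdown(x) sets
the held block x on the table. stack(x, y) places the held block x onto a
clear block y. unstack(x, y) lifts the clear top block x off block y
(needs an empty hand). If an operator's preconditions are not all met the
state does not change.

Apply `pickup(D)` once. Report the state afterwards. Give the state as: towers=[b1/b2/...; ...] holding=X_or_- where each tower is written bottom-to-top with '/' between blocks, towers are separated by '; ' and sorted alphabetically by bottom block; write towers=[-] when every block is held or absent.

towers=[B; F/C/E; G/A] holding=D

before: towers=[B; D; F/C/E; G/A] holding=-
pre[pickup(D)]: clear(D) ok, ontable(D) ok, handempty ok
all met → apply pickup(D)
after:  towers=[B; F/C/E; G/A] holding=D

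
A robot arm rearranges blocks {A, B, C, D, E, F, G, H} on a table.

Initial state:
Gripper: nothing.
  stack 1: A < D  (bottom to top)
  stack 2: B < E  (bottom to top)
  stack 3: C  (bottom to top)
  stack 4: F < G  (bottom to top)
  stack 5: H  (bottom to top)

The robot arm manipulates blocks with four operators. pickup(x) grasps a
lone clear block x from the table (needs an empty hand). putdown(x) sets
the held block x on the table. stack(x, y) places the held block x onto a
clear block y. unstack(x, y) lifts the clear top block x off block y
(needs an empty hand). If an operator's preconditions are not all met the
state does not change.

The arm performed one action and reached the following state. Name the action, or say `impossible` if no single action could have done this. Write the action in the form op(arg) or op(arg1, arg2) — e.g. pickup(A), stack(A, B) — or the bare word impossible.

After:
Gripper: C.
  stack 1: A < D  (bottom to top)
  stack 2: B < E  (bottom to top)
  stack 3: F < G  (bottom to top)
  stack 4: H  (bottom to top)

target: towers=[A/D; B/E; F/G; H] holding=C
     unstack(G, F) → towers=[A/D; B/E; C; F; H] holding=G
     unstack(E, B) → towers=[A/D; B; C; F/G; H] holding=E
         pickup(H) → towers=[A/D; B/E; C; F/G] holding=H
     unstack(D, A) → towers=[A; B/E; C; F/G; H] holding=D
         pickup(C) → towers=[A/D; B/E; F/G; H] holding=C  ← match

pickup(C)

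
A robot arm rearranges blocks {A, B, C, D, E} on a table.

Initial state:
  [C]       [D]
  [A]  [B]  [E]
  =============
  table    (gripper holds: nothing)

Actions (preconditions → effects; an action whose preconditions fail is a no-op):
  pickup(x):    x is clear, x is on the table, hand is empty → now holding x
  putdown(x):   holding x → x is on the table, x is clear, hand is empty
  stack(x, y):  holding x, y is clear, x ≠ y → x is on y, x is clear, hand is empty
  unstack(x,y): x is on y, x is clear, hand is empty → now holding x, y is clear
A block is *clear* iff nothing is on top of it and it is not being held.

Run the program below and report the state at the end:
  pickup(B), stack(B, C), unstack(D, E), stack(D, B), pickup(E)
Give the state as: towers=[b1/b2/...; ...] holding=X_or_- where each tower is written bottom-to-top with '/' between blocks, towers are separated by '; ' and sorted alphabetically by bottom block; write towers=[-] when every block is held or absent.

towers=[A/C/B/D] holding=E

step 1 (pickup(B)): towers=[A/C; E/D] holding=B
step 2 (stack(B, C)): towers=[A/C/B; E/D] holding=-
step 3 (unstack(D, E)): towers=[A/C/B; E] holding=D
step 4 (stack(D, B)): towers=[A/C/B/D; E] holding=-
step 5 (pickup(E)): towers=[A/C/B/D] holding=E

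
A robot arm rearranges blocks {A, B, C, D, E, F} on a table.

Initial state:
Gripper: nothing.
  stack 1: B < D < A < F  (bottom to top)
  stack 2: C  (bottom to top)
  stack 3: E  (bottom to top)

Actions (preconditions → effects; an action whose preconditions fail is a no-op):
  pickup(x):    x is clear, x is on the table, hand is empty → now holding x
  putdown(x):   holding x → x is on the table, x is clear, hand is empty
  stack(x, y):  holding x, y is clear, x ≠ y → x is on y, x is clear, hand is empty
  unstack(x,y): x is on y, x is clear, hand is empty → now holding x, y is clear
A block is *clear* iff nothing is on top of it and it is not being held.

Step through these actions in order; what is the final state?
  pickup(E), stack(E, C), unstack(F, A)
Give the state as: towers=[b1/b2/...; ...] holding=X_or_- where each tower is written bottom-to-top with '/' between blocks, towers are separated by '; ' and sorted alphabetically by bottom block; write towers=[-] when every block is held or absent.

towers=[B/D/A; C/E] holding=F

step 1 (pickup(E)): towers=[B/D/A/F; C] holding=E
step 2 (stack(E, C)): towers=[B/D/A/F; C/E] holding=-
step 3 (unstack(F, A)): towers=[B/D/A; C/E] holding=F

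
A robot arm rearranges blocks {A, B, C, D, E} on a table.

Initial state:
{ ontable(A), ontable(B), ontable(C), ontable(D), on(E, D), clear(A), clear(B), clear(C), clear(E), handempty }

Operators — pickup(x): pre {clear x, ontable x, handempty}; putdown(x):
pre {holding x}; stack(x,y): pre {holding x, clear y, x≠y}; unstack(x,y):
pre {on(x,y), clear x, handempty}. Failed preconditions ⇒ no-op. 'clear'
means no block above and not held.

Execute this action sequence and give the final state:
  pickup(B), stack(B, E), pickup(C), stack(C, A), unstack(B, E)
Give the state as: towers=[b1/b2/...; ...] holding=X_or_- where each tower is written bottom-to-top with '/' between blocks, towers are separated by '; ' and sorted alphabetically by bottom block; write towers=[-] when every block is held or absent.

step 1 (pickup(B)): towers=[A; C; D/E] holding=B
step 2 (stack(B, E)): towers=[A; C; D/E/B] holding=-
step 3 (pickup(C)): towers=[A; D/E/B] holding=C
step 4 (stack(C, A)): towers=[A/C; D/E/B] holding=-
step 5 (unstack(B, E)): towers=[A/C; D/E] holding=B

towers=[A/C; D/E] holding=B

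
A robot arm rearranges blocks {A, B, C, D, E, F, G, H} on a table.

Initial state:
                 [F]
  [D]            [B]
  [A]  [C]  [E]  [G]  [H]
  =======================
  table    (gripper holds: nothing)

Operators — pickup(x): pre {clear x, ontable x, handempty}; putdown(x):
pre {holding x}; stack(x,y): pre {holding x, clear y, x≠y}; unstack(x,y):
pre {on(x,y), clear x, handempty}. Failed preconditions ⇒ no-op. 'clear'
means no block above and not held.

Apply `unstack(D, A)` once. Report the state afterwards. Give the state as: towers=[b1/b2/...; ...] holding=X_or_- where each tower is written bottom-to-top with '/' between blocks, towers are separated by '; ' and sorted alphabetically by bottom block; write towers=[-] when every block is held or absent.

towers=[A; C; E; G/B/F; H] holding=D

before: towers=[A/D; C; E; G/B/F; H] holding=-
pre[unstack(D, A)]: on(D,A) ✓, clear(D) ✓, handempty ✓
all met → apply unstack(D, A)
after:  towers=[A; C; E; G/B/F; H] holding=D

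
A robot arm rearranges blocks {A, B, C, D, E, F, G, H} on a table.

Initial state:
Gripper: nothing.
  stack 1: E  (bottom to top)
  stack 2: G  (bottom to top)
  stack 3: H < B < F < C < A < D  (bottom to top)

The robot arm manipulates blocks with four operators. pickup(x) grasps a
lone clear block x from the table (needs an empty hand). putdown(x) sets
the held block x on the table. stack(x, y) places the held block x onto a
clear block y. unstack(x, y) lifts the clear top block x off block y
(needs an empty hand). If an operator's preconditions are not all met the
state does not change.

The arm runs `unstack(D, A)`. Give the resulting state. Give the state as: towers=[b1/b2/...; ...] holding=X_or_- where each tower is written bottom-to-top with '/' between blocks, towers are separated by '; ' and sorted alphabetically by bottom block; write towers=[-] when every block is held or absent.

before: towers=[E; G; H/B/F/C/A/D] holding=-
pre[unstack(D, A)]: on(D,A) ok, clear(D) ok, handempty ok
all met → apply unstack(D, A)
after:  towers=[E; G; H/B/F/C/A] holding=D

towers=[E; G; H/B/F/C/A] holding=D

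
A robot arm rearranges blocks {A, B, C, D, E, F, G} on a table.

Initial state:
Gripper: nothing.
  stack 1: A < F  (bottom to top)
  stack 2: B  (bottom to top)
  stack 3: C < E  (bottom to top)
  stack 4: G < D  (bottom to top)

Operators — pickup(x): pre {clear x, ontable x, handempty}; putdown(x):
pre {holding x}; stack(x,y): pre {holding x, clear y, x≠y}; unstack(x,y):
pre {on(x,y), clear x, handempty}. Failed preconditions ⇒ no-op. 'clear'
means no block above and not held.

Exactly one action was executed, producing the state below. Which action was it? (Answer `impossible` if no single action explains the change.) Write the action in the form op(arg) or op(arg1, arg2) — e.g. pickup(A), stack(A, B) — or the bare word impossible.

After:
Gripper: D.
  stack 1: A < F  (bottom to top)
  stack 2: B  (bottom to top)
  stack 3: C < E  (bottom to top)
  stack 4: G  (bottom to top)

target: towers=[A/F; B; C/E; G] holding=D
         pickup(B) → towers=[A/F; C/E; G/D] holding=B
     unstack(F, A) → towers=[A; B; C/E; G/D] holding=F
     unstack(D, G) → towers=[A/F; B; C/E; G] holding=D  ← match
     unstack(E, C) → towers=[A/F; B; C; G/D] holding=E

unstack(D, G)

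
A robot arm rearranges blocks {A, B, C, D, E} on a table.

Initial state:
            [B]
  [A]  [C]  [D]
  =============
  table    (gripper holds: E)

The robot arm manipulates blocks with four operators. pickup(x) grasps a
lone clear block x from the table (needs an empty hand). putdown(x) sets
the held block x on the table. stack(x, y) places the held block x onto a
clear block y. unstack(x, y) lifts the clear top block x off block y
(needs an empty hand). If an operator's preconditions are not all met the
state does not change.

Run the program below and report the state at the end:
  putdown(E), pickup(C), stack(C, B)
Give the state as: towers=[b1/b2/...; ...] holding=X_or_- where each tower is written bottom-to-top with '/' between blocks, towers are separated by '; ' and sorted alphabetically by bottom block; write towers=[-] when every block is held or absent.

towers=[A; D/B/C; E] holding=-

step 1 (putdown(E)): towers=[A; C; D/B; E] holding=-
step 2 (pickup(C)): towers=[A; D/B; E] holding=C
step 3 (stack(C, B)): towers=[A; D/B/C; E] holding=-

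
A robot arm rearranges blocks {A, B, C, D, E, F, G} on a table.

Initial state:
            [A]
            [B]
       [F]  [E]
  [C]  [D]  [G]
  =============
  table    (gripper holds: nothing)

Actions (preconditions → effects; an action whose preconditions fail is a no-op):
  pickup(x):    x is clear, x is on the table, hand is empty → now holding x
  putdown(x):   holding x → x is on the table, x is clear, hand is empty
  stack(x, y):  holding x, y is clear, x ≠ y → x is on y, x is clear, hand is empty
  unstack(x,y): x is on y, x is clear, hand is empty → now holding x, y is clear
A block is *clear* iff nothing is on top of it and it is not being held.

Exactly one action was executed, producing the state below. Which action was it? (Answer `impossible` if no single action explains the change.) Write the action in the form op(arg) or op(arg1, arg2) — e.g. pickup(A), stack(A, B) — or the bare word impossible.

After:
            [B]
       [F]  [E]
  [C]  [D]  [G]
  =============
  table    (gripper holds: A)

unstack(A, B)

target: towers=[C; D/F; G/E/B] holding=A
     unstack(F, D) → towers=[C; D; G/E/B/A] holding=F
     unstack(A, B) → towers=[C; D/F; G/E/B] holding=A  ← match
         pickup(C) → towers=[D/F; G/E/B/A] holding=C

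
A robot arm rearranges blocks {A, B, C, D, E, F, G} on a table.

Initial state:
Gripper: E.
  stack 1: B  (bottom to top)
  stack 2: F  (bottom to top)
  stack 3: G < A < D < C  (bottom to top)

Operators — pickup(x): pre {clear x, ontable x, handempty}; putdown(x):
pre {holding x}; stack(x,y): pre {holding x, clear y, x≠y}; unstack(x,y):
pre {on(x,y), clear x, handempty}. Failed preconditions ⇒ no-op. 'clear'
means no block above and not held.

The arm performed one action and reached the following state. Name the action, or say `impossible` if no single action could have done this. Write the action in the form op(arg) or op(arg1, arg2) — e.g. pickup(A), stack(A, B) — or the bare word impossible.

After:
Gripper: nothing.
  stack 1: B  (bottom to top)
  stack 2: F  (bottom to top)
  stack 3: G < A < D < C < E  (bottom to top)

stack(E, C)

target: towers=[B; F; G/A/D/C/E] holding=-
        putdown(E) → towers=[B; E; F; G/A/D/C] holding=-
       stack(E, B) → towers=[B/E; F; G/A/D/C] holding=-
       stack(E, F) → towers=[B; F/E; G/A/D/C] holding=-
       stack(E, C) → towers=[B; F; G/A/D/C/E] holding=-  ← match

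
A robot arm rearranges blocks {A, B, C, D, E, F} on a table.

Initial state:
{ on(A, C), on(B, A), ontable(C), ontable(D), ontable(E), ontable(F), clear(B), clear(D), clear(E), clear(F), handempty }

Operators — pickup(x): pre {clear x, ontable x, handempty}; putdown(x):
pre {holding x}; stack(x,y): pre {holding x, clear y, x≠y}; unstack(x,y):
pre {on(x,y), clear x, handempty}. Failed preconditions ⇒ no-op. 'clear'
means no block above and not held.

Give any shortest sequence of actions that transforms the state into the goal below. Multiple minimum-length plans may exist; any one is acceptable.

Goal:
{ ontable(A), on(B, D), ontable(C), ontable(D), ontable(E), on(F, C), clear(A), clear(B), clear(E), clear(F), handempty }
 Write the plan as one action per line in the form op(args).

step 1 (unstack(B, A)): towers=[C/A; D; E; F] holding=B
step 2 (stack(B, D)): towers=[C/A; D/B; E; F] holding=-
step 3 (unstack(A, C)): towers=[C; D/B; E; F] holding=A
step 4 (putdown(A)): towers=[A; C; D/B; E; F] holding=-
step 5 (pickup(F)): towers=[A; C; D/B; E] holding=F
step 6 (stack(F, C)): towers=[A; C/F; D/B; E] holding=-
goal check: towers=[A; C/F; D/B; E] holding=- — reached (length 6, optimal by BFS)

unstack(B, A)
stack(B, D)
unstack(A, C)
putdown(A)
pickup(F)
stack(F, C)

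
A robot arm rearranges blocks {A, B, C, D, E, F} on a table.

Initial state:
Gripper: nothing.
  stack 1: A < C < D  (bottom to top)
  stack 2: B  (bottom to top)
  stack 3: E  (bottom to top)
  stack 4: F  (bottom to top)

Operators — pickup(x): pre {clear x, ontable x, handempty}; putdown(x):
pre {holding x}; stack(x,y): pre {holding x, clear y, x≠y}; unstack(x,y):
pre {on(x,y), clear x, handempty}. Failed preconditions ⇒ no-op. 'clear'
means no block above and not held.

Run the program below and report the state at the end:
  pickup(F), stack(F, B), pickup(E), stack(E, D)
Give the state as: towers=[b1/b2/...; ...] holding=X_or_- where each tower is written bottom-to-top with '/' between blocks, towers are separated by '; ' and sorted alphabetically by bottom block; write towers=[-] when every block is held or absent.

towers=[A/C/D/E; B/F] holding=-

step 1 (pickup(F)): towers=[A/C/D; B; E] holding=F
step 2 (stack(F, B)): towers=[A/C/D; B/F; E] holding=-
step 3 (pickup(E)): towers=[A/C/D; B/F] holding=E
step 4 (stack(E, D)): towers=[A/C/D/E; B/F] holding=-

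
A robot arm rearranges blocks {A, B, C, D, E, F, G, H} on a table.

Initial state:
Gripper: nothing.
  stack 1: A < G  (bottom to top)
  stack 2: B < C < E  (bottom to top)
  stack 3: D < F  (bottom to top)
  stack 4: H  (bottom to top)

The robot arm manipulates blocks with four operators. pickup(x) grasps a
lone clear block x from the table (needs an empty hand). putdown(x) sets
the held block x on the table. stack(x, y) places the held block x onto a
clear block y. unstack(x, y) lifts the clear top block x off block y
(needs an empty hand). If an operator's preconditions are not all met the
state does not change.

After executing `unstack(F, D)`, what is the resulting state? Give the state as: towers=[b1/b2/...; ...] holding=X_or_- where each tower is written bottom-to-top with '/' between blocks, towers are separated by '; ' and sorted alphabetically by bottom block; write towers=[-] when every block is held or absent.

before: towers=[A/G; B/C/E; D/F; H] holding=-
pre[unstack(F, D)]: on(F,D) ok, clear(F) ok, handempty ok
all met → apply unstack(F, D)
after:  towers=[A/G; B/C/E; D; H] holding=F

towers=[A/G; B/C/E; D; H] holding=F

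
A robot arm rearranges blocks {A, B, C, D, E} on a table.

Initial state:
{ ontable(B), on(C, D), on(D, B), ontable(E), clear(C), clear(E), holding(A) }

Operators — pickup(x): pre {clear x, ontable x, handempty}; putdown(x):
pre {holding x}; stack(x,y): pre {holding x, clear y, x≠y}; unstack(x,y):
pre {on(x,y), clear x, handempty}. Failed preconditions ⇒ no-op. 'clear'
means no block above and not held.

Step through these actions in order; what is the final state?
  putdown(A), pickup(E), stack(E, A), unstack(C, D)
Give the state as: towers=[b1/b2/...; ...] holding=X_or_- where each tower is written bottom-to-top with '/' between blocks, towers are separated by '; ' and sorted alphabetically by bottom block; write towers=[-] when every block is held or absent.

step 1 (putdown(A)): towers=[A; B/D/C; E] holding=-
step 2 (pickup(E)): towers=[A; B/D/C] holding=E
step 3 (stack(E, A)): towers=[A/E; B/D/C] holding=-
step 4 (unstack(C, D)): towers=[A/E; B/D] holding=C

towers=[A/E; B/D] holding=C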